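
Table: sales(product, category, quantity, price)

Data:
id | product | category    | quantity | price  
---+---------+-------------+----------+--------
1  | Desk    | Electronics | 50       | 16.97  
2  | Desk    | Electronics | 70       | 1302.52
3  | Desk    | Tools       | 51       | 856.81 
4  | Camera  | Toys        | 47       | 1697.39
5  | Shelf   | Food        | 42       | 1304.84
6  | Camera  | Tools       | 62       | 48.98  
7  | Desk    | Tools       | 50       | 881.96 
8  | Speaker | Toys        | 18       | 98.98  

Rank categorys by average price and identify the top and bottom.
SELECT category, AVG(price)
FROM sales
GROUP BY category
ORDER BY AVG(price)

All groups:
  Tools: 595.92
  Electronics: 659.75
  Toys: 898.19
  Food: 1304.84

Highest: Food (1304.84)
Lowest: Tools (595.92)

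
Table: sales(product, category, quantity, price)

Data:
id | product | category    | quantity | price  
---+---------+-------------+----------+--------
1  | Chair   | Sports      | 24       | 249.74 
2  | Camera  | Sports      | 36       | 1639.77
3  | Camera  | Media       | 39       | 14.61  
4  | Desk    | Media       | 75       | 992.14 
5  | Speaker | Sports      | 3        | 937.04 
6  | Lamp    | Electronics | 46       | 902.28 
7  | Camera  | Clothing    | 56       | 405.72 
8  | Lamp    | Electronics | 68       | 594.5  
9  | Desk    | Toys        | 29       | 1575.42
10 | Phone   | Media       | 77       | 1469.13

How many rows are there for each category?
SELECT category, COUNT(*) as count
FROM sales
GROUP BY category

Result:
  Clothing: 1
  Electronics: 2
  Media: 3
  Sports: 3
  Toys: 1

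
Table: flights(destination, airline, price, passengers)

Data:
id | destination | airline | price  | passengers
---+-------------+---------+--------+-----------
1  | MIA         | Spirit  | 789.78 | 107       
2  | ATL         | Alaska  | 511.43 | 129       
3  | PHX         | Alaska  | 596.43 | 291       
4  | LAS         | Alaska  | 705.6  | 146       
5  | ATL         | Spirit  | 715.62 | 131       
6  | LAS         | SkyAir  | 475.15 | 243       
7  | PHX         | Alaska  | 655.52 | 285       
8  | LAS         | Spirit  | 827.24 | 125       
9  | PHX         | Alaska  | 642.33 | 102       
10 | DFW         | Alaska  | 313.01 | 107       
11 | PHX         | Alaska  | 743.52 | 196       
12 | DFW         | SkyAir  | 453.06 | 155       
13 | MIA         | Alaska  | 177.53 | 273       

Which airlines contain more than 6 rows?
SELECT airline, COUNT(*) as cnt
FROM flights
GROUP BY airline
HAVING COUNT(*) > 6

Result:
  Alaska: 8

Note: HAVING filters groups after aggregation, WHERE filters rows before.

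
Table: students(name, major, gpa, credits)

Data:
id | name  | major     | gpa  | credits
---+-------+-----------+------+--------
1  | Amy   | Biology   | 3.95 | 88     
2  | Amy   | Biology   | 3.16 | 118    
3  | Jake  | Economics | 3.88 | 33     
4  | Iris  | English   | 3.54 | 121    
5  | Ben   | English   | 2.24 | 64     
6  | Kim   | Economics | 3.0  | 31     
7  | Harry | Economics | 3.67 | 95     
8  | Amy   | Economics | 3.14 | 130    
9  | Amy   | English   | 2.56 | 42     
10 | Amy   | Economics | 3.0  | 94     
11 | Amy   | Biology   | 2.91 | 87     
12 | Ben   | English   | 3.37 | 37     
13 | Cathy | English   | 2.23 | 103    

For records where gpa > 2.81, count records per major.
SELECT major, COUNT(*)
FROM students
WHERE gpa > 2.81
GROUP BY major

Note: WHERE filters rows before grouping.

Result:
  Biology: 3
  Economics: 5
  English: 2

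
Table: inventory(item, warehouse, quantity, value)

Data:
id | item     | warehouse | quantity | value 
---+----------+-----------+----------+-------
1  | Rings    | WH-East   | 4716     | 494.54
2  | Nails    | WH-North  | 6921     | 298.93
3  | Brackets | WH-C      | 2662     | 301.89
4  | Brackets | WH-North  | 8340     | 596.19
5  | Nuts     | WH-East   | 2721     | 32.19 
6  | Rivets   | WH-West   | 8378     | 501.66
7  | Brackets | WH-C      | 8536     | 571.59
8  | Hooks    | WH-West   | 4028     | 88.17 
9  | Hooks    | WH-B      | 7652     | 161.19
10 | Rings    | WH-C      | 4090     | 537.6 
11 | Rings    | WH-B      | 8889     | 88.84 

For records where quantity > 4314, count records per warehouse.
SELECT warehouse, COUNT(*)
FROM inventory
WHERE quantity > 4314
GROUP BY warehouse

Note: WHERE filters rows before grouping.

Result:
  WH-B: 2
  WH-C: 1
  WH-East: 1
  WH-North: 2
  WH-West: 1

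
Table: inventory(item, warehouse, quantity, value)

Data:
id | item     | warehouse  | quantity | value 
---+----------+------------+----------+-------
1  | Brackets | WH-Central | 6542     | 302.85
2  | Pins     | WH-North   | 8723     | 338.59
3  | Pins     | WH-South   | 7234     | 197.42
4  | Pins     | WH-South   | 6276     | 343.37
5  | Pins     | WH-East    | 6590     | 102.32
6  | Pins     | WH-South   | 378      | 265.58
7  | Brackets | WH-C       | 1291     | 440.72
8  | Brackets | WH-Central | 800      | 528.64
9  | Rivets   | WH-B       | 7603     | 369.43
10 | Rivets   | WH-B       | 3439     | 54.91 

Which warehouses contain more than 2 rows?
SELECT warehouse, COUNT(*) as cnt
FROM inventory
GROUP BY warehouse
HAVING COUNT(*) > 2

Result:
  WH-South: 3

Note: HAVING filters groups after aggregation, WHERE filters rows before.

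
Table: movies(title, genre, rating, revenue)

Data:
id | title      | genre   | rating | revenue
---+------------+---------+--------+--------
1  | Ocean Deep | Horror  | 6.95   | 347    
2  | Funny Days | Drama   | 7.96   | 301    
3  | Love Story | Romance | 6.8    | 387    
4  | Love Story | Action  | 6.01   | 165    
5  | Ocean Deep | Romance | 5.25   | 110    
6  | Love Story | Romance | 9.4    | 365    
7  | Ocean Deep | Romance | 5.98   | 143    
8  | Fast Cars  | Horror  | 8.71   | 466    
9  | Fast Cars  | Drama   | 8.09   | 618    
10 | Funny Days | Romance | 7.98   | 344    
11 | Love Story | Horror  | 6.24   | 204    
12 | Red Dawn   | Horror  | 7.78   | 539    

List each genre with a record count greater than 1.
SELECT genre, COUNT(*) as cnt
FROM movies
GROUP BY genre
HAVING COUNT(*) > 1

Result:
  Drama: 2
  Horror: 4
  Romance: 5

Note: HAVING filters groups after aggregation, WHERE filters rows before.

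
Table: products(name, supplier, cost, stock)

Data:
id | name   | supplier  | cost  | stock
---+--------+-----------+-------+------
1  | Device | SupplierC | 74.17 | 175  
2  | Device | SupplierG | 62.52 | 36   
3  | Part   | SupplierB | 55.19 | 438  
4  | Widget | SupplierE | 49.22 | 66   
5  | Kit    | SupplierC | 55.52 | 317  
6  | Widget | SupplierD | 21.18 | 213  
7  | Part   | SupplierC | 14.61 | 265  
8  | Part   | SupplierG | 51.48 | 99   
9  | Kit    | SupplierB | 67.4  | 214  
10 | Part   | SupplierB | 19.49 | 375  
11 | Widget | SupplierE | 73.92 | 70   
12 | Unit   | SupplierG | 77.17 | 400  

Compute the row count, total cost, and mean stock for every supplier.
SELECT supplier,
       COUNT(*) as cnt,
       SUM(cost) as total_cost,
       AVG(stock) as avg_stock
FROM products
GROUP BY supplier

Result:
  SupplierB: 3 records, 142.08 total cost, 342.33 avg stock
  SupplierC: 3 records, 144.30 total cost, 252.33 avg stock
  SupplierD: 1 records, 21.18 total cost, 213.00 avg stock
  SupplierE: 2 records, 123.14 total cost, 68.00 avg stock
  SupplierG: 3 records, 191.17 total cost, 178.33 avg stock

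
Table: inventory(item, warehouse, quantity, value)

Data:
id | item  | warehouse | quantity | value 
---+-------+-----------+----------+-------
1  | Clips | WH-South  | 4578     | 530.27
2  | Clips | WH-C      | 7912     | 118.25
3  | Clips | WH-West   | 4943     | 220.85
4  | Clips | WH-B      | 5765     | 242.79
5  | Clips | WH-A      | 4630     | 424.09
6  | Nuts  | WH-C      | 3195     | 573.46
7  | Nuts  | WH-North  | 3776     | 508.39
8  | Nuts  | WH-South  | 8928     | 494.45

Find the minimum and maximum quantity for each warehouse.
SELECT warehouse, MIN(quantity), MAX(quantity)
FROM inventory
GROUP BY warehouse

Result:
  WH-A: min=4630, max=4630
  WH-B: min=5765, max=5765
  WH-C: min=3195, max=7912
  WH-North: min=3776, max=3776
  WH-South: min=4578, max=8928
  WH-West: min=4943, max=4943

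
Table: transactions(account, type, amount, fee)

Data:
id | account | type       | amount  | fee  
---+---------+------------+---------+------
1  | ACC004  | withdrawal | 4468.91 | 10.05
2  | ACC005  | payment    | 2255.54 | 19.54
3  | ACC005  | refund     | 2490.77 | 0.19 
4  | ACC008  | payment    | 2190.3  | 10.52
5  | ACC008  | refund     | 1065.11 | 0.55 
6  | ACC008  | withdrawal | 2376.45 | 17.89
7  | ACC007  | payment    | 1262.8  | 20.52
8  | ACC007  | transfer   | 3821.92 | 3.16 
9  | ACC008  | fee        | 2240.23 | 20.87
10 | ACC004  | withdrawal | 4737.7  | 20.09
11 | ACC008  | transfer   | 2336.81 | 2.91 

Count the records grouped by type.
SELECT type, COUNT(*) as count
FROM transactions
GROUP BY type

Result:
  fee: 1
  payment: 3
  refund: 2
  transfer: 2
  withdrawal: 3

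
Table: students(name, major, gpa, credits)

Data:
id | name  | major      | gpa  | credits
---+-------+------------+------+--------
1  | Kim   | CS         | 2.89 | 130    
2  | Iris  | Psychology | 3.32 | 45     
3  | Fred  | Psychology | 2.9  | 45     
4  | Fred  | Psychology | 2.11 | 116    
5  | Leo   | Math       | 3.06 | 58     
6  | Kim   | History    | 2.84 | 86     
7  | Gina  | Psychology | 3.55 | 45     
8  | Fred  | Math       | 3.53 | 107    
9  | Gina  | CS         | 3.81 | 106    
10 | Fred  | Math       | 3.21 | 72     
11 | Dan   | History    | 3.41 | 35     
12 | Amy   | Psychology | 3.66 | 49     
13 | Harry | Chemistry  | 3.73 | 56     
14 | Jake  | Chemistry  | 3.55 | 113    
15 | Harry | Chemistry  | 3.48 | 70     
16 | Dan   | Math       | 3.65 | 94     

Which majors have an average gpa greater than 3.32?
SELECT major, AVG(gpa)
FROM students
GROUP BY major
HAVING AVG(gpa) > 3.32

Result:
  CS: avg=3.35
  Chemistry: avg=3.59
  Math: avg=3.36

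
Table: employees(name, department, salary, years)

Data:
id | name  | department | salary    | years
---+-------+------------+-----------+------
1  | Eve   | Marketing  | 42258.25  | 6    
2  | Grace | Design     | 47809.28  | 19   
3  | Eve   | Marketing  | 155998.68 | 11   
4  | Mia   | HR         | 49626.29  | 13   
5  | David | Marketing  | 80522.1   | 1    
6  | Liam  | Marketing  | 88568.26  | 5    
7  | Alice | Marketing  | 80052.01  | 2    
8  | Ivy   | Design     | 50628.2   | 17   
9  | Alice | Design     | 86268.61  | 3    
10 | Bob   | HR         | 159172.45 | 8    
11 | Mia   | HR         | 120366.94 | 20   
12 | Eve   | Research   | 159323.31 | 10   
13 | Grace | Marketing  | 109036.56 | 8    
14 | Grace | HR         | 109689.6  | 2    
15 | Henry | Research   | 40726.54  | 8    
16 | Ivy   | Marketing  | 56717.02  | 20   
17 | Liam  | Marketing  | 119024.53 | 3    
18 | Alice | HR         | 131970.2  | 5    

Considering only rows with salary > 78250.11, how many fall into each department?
SELECT department, COUNT(*)
FROM employees
WHERE salary > 78250.11
GROUP BY department

Note: WHERE filters rows before grouping.

Result:
  Design: 1
  HR: 4
  Marketing: 6
  Research: 1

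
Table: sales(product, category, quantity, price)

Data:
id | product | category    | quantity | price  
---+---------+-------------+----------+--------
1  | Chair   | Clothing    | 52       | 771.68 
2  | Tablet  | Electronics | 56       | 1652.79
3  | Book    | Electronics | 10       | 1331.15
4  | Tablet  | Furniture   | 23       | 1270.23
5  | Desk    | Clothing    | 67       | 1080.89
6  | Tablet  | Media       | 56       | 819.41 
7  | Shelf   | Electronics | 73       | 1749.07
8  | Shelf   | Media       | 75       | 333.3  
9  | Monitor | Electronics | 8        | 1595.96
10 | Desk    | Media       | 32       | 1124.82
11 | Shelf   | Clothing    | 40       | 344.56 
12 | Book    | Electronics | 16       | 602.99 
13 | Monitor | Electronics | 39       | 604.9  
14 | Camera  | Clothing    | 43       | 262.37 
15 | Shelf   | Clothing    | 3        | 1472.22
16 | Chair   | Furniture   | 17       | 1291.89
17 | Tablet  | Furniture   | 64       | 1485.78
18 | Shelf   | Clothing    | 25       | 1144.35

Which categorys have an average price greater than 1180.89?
SELECT category, AVG(price)
FROM sales
GROUP BY category
HAVING AVG(price) > 1180.89

Result:
  Electronics: avg=1256.14
  Furniture: avg=1349.30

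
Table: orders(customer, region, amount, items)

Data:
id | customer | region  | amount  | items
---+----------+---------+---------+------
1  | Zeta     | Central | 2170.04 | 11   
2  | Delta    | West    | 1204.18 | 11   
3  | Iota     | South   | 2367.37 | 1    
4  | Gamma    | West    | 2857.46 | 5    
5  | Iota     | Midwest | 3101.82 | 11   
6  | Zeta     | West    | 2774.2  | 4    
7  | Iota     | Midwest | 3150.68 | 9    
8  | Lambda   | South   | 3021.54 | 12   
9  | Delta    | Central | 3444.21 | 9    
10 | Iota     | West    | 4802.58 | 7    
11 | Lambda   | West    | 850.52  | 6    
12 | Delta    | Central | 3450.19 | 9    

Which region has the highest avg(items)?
SELECT region, AVG(items) as val
FROM orders
GROUP BY region
ORDER BY val DESC
LIMIT 1

Result: Midwest with avg(items) = 10.00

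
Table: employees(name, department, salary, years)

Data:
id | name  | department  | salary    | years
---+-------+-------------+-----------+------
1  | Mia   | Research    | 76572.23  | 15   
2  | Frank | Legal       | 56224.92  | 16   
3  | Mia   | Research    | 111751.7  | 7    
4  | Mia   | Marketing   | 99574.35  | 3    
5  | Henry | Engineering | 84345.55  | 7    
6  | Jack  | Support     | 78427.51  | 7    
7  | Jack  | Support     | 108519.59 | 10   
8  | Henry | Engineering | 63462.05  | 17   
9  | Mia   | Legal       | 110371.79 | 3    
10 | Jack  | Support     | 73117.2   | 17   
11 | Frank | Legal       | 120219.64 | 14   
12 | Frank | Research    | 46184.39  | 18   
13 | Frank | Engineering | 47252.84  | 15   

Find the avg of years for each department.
SELECT department, AVG(years) as result
FROM employees
GROUP BY department

Result:
  Engineering: 13.00
  Legal: 11.00
  Marketing: 3.00
  Research: 13.33
  Support: 11.33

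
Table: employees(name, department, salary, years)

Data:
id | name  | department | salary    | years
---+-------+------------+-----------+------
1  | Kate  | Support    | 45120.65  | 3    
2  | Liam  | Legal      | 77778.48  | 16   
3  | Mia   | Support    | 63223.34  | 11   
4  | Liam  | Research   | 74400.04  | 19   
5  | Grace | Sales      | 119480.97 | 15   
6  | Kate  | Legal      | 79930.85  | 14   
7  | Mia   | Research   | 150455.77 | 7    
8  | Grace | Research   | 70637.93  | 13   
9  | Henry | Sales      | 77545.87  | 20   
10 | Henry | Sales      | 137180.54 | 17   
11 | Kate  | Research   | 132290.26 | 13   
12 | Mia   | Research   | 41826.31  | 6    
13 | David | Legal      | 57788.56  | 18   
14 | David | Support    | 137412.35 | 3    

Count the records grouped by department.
SELECT department, COUNT(*) as count
FROM employees
GROUP BY department

Result:
  Legal: 3
  Research: 5
  Sales: 3
  Support: 3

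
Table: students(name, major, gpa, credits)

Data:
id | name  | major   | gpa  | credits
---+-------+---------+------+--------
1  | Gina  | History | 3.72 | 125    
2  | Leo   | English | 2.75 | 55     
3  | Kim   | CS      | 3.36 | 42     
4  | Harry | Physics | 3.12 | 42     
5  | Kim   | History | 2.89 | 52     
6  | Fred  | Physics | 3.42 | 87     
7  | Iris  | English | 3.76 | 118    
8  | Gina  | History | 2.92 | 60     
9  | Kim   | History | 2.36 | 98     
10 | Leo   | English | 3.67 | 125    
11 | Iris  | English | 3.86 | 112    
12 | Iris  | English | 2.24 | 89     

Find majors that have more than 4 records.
SELECT major, COUNT(*) as cnt
FROM students
GROUP BY major
HAVING COUNT(*) > 4

Result:
  English: 5

Note: HAVING filters groups after aggregation, WHERE filters rows before.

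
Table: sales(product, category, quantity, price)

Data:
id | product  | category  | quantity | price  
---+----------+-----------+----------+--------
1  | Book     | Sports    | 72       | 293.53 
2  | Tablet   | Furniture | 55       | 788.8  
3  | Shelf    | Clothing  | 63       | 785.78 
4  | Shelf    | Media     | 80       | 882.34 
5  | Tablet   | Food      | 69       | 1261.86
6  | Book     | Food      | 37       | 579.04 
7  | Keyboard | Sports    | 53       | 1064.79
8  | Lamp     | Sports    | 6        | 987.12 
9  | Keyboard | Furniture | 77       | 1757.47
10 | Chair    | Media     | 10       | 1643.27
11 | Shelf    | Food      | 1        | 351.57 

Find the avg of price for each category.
SELECT category, AVG(price) as result
FROM sales
GROUP BY category

Result:
  Clothing: 785.78
  Food: 730.82
  Furniture: 1273.14
  Media: 1262.81
  Sports: 781.81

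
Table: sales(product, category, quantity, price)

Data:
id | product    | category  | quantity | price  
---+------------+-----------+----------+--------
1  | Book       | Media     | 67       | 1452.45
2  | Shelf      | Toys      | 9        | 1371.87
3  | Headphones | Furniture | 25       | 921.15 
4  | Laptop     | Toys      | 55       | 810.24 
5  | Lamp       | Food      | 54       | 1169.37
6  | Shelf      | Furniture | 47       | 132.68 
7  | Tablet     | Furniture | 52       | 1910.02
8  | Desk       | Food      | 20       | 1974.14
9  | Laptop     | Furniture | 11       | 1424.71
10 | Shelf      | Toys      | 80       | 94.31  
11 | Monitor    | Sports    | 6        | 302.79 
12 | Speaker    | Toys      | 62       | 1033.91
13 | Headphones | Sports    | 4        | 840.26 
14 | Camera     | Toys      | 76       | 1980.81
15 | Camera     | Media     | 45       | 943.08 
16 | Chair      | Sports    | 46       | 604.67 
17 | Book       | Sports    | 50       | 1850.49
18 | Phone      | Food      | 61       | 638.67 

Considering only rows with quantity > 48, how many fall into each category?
SELECT category, COUNT(*)
FROM sales
WHERE quantity > 48
GROUP BY category

Note: WHERE filters rows before grouping.

Result:
  Food: 2
  Furniture: 1
  Media: 1
  Sports: 1
  Toys: 4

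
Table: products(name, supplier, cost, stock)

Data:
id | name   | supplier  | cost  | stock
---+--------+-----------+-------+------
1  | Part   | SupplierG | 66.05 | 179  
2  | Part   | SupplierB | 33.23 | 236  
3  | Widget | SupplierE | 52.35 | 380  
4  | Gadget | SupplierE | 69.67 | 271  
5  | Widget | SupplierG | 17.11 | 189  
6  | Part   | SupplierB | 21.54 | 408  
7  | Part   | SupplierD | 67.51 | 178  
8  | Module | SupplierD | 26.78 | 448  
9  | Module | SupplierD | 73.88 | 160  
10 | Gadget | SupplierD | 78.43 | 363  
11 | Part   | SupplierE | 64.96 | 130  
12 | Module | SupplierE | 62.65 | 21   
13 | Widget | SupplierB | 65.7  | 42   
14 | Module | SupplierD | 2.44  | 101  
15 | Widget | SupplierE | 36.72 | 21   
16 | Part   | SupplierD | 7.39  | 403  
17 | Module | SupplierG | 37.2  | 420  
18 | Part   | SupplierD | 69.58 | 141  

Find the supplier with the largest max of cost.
SELECT supplier, MAX(cost) as val
FROM products
GROUP BY supplier
ORDER BY val DESC
LIMIT 1

Result: SupplierD with max(cost) = 78.43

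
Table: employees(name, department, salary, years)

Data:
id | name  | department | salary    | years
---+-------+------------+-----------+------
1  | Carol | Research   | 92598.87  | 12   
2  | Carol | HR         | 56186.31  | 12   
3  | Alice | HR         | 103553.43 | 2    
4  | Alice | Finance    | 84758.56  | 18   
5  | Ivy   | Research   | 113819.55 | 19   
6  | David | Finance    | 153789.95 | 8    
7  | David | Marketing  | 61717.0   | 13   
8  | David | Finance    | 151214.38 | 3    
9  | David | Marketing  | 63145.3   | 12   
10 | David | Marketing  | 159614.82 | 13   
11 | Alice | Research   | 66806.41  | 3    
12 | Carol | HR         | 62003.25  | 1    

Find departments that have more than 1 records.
SELECT department, COUNT(*) as cnt
FROM employees
GROUP BY department
HAVING COUNT(*) > 1

Result:
  Finance: 3
  HR: 3
  Marketing: 3
  Research: 3

Note: HAVING filters groups after aggregation, WHERE filters rows before.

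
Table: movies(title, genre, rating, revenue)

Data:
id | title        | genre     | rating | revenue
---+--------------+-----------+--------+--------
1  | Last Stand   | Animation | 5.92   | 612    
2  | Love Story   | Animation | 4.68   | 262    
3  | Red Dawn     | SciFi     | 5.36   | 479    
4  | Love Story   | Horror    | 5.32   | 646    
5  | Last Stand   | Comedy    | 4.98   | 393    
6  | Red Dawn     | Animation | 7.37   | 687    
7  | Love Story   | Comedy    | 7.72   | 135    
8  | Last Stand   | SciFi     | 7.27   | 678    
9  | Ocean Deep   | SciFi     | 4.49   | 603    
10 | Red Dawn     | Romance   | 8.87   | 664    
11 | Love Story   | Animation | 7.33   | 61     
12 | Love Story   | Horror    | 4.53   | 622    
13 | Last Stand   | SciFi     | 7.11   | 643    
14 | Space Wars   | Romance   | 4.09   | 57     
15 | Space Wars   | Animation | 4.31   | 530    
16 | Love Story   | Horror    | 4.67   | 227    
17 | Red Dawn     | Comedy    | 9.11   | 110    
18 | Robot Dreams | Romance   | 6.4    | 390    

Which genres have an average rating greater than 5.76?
SELECT genre, AVG(rating)
FROM movies
GROUP BY genre
HAVING AVG(rating) > 5.76

Result:
  Animation: avg=5.92
  Comedy: avg=7.27
  Romance: avg=6.45
  SciFi: avg=6.06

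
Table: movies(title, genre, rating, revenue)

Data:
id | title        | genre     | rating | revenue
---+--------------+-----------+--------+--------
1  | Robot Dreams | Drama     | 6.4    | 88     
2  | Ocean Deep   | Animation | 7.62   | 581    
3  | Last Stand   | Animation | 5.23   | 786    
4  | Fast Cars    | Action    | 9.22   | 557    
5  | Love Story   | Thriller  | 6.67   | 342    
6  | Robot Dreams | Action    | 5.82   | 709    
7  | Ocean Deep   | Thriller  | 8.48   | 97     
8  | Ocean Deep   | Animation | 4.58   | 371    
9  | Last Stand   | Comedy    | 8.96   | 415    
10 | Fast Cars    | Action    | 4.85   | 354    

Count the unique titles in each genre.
SELECT genre, COUNT(DISTINCT title)
FROM movies
GROUP BY genre

Result:
  Action: 2 distinct
  Animation: 2 distinct
  Comedy: 1 distinct
  Drama: 1 distinct
  Thriller: 2 distinct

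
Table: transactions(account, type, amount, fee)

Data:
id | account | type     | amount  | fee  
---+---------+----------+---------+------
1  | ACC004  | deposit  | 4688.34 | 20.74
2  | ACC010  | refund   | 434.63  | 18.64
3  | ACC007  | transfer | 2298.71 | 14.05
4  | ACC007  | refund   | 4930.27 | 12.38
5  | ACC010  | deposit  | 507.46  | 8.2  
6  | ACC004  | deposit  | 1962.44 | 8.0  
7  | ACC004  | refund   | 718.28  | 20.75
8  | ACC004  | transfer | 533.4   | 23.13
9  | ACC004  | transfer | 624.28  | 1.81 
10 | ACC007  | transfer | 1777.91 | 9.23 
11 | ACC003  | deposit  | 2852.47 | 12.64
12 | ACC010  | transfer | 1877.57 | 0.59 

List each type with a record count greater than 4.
SELECT type, COUNT(*) as cnt
FROM transactions
GROUP BY type
HAVING COUNT(*) > 4

Result:
  transfer: 5

Note: HAVING filters groups after aggregation, WHERE filters rows before.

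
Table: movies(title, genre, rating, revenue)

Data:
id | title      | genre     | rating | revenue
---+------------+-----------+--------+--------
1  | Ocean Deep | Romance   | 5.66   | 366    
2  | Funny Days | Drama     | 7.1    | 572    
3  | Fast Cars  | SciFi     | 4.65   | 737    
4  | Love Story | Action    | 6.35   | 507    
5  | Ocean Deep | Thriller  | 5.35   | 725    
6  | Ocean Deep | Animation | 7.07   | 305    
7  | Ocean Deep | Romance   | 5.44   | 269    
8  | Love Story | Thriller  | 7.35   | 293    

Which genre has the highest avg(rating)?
SELECT genre, AVG(rating) as val
FROM movies
GROUP BY genre
ORDER BY val DESC
LIMIT 1

Result: Drama with avg(rating) = 7.10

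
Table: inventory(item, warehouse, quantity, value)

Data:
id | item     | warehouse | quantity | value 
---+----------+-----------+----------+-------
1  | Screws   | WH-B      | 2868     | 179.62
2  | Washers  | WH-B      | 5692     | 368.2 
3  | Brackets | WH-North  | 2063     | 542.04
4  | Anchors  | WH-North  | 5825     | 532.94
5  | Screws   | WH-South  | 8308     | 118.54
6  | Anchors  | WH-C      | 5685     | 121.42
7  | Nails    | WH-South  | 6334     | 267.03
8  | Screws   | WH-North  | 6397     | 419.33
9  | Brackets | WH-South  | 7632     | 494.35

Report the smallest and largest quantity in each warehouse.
SELECT warehouse, MIN(quantity), MAX(quantity)
FROM inventory
GROUP BY warehouse

Result:
  WH-B: min=2868, max=5692
  WH-C: min=5685, max=5685
  WH-North: min=2063, max=6397
  WH-South: min=6334, max=8308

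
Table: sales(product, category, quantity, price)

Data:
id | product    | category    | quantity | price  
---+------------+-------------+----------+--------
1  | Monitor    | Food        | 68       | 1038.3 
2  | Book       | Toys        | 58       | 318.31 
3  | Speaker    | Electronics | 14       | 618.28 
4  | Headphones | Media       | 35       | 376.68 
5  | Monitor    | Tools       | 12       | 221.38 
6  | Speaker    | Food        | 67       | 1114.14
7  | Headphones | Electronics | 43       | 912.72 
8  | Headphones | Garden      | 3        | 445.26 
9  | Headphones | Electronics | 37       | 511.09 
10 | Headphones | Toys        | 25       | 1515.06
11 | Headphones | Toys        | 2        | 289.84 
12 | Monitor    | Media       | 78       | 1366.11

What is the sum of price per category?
SELECT category, SUM(price) as result
FROM sales
GROUP BY category

Result:
  Electronics: 2042.09
  Food: 2152.44
  Garden: 445.26
  Media: 1742.79
  Tools: 221.38
  Toys: 2123.21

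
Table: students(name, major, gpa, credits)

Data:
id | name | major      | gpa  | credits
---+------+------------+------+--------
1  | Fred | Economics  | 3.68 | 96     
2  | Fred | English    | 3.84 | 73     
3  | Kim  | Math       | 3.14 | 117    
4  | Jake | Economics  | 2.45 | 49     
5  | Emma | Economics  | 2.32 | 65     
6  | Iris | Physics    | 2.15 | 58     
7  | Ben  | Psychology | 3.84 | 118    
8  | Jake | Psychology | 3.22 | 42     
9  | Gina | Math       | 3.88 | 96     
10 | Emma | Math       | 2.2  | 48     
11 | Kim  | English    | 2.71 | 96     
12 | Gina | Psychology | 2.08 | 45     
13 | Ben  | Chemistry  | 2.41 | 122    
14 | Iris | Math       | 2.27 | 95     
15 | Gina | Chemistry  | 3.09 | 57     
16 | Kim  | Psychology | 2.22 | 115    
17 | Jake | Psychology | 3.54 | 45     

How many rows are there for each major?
SELECT major, COUNT(*) as count
FROM students
GROUP BY major

Result:
  Chemistry: 2
  Economics: 3
  English: 2
  Math: 4
  Physics: 1
  Psychology: 5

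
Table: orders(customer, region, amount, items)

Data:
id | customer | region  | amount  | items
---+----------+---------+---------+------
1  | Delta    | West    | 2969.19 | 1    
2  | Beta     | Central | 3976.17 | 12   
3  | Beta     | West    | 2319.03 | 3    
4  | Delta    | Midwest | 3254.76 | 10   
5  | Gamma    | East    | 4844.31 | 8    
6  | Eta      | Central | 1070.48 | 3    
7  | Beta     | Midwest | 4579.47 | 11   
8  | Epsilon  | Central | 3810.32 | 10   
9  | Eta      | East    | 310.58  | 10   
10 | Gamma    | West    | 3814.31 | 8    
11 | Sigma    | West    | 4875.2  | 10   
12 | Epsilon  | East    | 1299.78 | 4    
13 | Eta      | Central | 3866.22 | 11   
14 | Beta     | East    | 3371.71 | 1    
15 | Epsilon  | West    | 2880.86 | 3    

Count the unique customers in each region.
SELECT region, COUNT(DISTINCT customer)
FROM orders
GROUP BY region

Result:
  Central: 3 distinct
  East: 4 distinct
  Midwest: 2 distinct
  West: 5 distinct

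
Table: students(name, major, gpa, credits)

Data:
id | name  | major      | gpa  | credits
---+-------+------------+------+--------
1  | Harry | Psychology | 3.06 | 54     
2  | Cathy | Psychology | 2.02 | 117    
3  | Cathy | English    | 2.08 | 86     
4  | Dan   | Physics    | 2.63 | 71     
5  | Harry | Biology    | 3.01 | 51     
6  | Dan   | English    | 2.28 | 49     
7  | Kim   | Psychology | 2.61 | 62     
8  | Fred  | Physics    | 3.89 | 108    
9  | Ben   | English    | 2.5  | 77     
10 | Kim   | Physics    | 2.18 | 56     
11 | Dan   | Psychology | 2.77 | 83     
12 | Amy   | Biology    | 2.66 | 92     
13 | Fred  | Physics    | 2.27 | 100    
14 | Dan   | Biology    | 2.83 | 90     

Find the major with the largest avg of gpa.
SELECT major, AVG(gpa) as val
FROM students
GROUP BY major
ORDER BY val DESC
LIMIT 1

Result: Biology with avg(gpa) = 2.83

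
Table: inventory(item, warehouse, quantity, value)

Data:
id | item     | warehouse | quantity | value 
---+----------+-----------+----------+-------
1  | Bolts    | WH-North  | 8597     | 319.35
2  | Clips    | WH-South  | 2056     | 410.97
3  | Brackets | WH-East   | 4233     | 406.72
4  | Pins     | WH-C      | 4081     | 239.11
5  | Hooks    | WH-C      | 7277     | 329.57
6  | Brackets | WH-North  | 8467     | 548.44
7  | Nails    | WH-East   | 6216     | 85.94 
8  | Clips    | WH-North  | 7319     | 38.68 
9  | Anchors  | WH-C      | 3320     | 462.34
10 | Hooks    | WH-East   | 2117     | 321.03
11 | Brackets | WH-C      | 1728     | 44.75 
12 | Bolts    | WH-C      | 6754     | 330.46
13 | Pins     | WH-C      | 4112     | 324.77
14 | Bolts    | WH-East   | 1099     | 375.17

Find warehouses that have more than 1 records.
SELECT warehouse, COUNT(*) as cnt
FROM inventory
GROUP BY warehouse
HAVING COUNT(*) > 1

Result:
  WH-C: 6
  WH-East: 4
  WH-North: 3

Note: HAVING filters groups after aggregation, WHERE filters rows before.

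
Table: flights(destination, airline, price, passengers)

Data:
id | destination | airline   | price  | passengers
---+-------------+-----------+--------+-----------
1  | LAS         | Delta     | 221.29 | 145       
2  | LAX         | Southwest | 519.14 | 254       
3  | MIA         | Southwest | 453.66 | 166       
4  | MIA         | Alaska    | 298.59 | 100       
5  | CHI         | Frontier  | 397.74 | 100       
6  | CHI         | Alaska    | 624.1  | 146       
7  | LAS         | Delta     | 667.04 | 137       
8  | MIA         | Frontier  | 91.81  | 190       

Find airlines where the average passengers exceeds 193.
SELECT airline, AVG(passengers)
FROM flights
GROUP BY airline
HAVING AVG(passengers) > 193

Result:
  Southwest: avg=210.00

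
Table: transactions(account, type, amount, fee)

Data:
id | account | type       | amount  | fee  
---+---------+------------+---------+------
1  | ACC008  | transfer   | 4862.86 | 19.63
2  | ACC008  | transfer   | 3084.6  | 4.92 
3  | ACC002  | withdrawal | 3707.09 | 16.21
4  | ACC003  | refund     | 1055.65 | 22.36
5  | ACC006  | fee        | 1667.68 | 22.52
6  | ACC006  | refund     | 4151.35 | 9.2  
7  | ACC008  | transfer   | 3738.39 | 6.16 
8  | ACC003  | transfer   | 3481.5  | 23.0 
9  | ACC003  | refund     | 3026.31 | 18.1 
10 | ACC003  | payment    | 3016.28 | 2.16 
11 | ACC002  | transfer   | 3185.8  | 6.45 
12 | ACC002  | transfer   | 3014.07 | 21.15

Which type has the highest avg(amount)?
SELECT type, AVG(amount) as val
FROM transactions
GROUP BY type
ORDER BY val DESC
LIMIT 1

Result: withdrawal with avg(amount) = 3707.09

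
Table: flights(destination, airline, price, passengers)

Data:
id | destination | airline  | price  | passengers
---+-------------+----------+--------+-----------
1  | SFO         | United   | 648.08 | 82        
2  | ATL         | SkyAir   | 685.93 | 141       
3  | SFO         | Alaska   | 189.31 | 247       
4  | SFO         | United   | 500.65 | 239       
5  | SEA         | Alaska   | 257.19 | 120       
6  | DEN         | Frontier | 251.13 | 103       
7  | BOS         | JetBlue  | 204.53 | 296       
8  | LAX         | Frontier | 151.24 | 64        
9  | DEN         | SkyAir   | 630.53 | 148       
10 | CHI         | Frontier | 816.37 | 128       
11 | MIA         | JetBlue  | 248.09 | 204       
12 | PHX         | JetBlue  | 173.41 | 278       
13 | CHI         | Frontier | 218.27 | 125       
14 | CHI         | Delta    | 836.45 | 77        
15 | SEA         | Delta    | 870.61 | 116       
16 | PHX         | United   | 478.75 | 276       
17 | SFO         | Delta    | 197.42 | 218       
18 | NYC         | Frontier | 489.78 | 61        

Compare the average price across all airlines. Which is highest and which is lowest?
SELECT airline, AVG(price)
FROM flights
GROUP BY airline
ORDER BY AVG(price)

All groups:
  JetBlue: 208.68
  Alaska: 223.25
  Frontier: 385.36
  United: 542.49
  Delta: 634.83
  SkyAir: 658.23

Highest: SkyAir (658.23)
Lowest: JetBlue (208.68)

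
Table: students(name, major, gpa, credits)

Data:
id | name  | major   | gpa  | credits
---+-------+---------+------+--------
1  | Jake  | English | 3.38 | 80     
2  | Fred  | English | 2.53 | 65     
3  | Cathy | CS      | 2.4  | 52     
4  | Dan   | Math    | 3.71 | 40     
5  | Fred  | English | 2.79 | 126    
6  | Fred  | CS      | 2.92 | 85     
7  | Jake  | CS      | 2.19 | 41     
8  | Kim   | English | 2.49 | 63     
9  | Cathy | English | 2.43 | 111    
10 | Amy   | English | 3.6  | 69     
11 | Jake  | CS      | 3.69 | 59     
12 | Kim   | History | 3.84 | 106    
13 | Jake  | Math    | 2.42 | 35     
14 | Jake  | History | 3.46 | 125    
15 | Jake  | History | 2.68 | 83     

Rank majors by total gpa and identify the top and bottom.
SELECT major, SUM(gpa)
FROM students
GROUP BY major
ORDER BY SUM(gpa)

All groups:
  Math: 6.13
  History: 9.98
  CS: 11.20
  English: 17.22

Highest: English (17.22)
Lowest: Math (6.13)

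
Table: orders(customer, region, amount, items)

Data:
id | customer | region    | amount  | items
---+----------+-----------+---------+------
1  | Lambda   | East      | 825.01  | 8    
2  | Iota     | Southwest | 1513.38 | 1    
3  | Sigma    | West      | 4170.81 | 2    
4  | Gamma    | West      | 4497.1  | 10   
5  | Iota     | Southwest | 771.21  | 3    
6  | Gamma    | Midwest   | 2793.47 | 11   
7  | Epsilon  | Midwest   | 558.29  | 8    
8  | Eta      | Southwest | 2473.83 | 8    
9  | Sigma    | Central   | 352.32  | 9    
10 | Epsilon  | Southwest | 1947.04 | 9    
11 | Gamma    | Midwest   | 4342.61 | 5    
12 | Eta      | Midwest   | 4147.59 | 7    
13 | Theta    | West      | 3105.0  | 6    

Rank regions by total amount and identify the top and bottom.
SELECT region, SUM(amount)
FROM orders
GROUP BY region
ORDER BY SUM(amount)

All groups:
  Central: 352.32
  East: 825.01
  Southwest: 6705.46
  West: 11772.91
  Midwest: 11841.96

Highest: Midwest (11841.96)
Lowest: Central (352.32)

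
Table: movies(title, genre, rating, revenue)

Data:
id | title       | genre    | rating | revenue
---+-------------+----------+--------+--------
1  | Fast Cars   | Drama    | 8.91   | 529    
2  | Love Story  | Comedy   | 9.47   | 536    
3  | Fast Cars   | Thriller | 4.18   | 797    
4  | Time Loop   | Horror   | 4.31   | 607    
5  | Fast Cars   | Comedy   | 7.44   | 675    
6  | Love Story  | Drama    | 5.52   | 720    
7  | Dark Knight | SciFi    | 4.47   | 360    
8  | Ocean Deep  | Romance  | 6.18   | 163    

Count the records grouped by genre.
SELECT genre, COUNT(*) as count
FROM movies
GROUP BY genre

Result:
  Comedy: 2
  Drama: 2
  Horror: 1
  Romance: 1
  SciFi: 1
  Thriller: 1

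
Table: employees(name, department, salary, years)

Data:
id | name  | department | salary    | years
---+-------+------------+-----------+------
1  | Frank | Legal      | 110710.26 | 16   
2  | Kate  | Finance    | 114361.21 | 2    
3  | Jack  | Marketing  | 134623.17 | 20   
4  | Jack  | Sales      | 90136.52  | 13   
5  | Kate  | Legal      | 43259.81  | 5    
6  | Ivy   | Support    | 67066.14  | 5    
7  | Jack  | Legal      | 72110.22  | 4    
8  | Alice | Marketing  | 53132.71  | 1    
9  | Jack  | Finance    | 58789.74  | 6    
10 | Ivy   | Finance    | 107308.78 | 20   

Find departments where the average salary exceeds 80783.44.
SELECT department, AVG(salary)
FROM employees
GROUP BY department
HAVING AVG(salary) > 80783.44

Result:
  Finance: avg=93486.58
  Marketing: avg=93877.94
  Sales: avg=90136.52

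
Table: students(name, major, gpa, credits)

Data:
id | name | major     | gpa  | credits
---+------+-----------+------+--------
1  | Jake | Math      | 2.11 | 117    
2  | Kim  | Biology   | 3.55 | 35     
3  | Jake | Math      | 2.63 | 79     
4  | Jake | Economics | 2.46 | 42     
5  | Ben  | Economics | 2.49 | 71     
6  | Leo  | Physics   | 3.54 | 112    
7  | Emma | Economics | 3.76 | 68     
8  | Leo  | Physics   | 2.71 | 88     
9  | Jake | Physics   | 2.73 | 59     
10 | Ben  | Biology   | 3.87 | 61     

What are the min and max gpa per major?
SELECT major, MIN(gpa), MAX(gpa)
FROM students
GROUP BY major

Result:
  Biology: min=3.55, max=3.87
  Economics: min=2.46, max=3.76
  Math: min=2.11, max=2.63
  Physics: min=2.71, max=3.54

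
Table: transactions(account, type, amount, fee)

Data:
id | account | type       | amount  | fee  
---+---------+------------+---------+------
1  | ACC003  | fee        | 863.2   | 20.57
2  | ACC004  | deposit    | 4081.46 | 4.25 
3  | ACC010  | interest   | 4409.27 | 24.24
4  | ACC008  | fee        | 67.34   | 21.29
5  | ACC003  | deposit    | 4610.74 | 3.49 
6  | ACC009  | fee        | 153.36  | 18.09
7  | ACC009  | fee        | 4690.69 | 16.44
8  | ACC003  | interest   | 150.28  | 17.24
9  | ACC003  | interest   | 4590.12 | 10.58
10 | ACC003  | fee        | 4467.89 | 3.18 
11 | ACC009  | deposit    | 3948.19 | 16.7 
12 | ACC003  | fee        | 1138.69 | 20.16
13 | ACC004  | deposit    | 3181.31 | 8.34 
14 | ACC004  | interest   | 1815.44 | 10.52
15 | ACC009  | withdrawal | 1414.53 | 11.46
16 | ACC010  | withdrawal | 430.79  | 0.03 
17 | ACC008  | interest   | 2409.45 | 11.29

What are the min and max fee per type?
SELECT type, MIN(fee), MAX(fee)
FROM transactions
GROUP BY type

Result:
  deposit: min=3.49, max=16.70
  fee: min=3.18, max=21.29
  interest: min=10.52, max=24.24
  withdrawal: min=0.03, max=11.46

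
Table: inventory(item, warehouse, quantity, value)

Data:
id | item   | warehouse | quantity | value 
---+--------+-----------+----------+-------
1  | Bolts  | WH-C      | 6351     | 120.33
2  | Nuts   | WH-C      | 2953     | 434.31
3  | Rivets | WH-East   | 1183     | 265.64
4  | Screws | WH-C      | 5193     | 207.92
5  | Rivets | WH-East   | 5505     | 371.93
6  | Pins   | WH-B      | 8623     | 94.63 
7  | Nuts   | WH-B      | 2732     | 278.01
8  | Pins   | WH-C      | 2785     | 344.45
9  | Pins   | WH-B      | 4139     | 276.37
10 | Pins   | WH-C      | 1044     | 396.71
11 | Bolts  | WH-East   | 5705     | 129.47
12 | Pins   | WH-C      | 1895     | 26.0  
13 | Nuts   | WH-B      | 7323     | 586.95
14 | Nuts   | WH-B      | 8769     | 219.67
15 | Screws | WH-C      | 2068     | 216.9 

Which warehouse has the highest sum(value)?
SELECT warehouse, SUM(value) as val
FROM inventory
GROUP BY warehouse
ORDER BY val DESC
LIMIT 1

Result: WH-C with sum(value) = 1746.62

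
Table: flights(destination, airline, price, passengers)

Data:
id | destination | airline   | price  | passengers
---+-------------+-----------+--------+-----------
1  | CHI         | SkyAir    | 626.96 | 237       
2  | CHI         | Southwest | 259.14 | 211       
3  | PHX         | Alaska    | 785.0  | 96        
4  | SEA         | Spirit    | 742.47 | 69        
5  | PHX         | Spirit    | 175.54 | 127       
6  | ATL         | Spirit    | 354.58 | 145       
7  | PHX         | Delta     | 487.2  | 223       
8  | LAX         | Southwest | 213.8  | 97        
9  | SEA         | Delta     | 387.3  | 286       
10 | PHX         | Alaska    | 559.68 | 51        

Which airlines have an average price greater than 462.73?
SELECT airline, AVG(price)
FROM flights
GROUP BY airline
HAVING AVG(price) > 462.73

Result:
  Alaska: avg=672.34
  SkyAir: avg=626.96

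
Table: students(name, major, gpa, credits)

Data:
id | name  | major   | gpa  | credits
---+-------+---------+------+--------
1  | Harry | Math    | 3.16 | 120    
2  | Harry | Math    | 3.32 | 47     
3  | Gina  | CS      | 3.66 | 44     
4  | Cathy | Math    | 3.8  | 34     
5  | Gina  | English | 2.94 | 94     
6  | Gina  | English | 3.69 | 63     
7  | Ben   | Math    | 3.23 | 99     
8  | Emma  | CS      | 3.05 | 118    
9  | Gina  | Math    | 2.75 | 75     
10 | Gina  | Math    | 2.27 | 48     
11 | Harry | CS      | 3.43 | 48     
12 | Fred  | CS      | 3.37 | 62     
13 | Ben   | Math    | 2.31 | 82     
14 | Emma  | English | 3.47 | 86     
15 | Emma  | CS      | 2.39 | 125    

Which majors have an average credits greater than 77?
SELECT major, AVG(credits)
FROM students
GROUP BY major
HAVING AVG(credits) > 77

Result:
  CS: avg=79.40
  English: avg=81.00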